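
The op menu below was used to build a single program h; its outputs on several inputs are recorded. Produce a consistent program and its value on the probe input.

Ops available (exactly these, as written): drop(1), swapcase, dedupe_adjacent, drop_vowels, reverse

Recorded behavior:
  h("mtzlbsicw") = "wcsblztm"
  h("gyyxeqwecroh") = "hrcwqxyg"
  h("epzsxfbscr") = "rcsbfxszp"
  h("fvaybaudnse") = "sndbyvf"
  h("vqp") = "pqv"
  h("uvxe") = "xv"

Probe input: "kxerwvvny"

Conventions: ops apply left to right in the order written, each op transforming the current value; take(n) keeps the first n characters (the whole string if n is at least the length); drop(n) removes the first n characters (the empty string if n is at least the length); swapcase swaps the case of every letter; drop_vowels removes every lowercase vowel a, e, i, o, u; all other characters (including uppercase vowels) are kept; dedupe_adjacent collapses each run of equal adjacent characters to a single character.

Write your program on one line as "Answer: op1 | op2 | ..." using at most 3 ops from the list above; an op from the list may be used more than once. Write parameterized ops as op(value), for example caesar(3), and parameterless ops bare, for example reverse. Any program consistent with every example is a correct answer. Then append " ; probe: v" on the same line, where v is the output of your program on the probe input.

dedupe_adjacent | reverse | drop_vowels ; probe: "ynvwrxk"

Check, running the answer program on each example:
  "mtzlbsicw" -> "mtzlbsicw" -> "wcisblztm" -> "wcsblztm"
  "gyyxeqwecroh" -> "gyxeqwecroh" -> "horcewqexyg" -> "hrcwqxyg"
  "epzsxfbscr" -> "epzsxfbscr" -> "rcsbfxszpe" -> "rcsbfxszp"
  "fvaybaudnse" -> "fvaybaudnse" -> "esnduabyavf" -> "sndbyvf"
  "vqp" -> "vqp" -> "pqv" -> "pqv"
  "uvxe" -> "uvxe" -> "exvu" -> "xv"
  probe: "kxerwvvny" -> "kxerwvny" -> "ynvwrexk" -> "ynvwrxk"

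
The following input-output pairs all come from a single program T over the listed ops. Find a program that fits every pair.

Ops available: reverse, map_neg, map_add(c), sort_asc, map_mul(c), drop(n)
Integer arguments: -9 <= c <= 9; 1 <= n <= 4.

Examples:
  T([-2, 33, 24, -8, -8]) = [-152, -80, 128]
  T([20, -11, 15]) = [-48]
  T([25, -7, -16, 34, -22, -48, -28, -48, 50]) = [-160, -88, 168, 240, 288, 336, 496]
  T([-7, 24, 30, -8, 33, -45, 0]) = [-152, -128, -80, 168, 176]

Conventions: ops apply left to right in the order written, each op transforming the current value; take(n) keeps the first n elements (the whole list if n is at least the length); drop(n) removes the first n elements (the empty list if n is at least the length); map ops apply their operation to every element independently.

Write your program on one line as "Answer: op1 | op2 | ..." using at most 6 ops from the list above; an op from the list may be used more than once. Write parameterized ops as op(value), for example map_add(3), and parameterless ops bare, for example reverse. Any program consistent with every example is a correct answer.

map_add(-9) | map_add(-5) | reverse | drop(2) | map_mul(-8) | sort_asc

Check, running the answer program on each example:
  [-2, 33, 24, -8, -8] -> [-11, 24, 15, -17, -17] -> [-16, 19, 10, -22, -22] -> [-22, -22, 10, 19, -16] -> [10, 19, -16] -> [-80, -152, 128] -> [-152, -80, 128]
  [20, -11, 15] -> [11, -20, 6] -> [6, -25, 1] -> [1, -25, 6] -> [6] -> [-48] -> [-48]
  [25, -7, -16, 34, -22, -48, -28, -48, 50] -> [16, -16, -25, 25, -31, -57, -37, -57, 41] -> [11, -21, -30, 20, -36, -62, -42, -62, 36] -> [36, -62, -42, -62, -36, 20, -30, -21, 11] -> [-42, -62, -36, 20, -30, -21, 11] -> [336, 496, 288, -160, 240, 168, -88] -> [-160, -88, 168, 240, 288, 336, 496]
  [-7, 24, 30, -8, 33, -45, 0] -> [-16, 15, 21, -17, 24, -54, -9] -> [-21, 10, 16, -22, 19, -59, -14] -> [-14, -59, 19, -22, 16, 10, -21] -> [19, -22, 16, 10, -21] -> [-152, 176, -128, -80, 168] -> [-152, -128, -80, 168, 176]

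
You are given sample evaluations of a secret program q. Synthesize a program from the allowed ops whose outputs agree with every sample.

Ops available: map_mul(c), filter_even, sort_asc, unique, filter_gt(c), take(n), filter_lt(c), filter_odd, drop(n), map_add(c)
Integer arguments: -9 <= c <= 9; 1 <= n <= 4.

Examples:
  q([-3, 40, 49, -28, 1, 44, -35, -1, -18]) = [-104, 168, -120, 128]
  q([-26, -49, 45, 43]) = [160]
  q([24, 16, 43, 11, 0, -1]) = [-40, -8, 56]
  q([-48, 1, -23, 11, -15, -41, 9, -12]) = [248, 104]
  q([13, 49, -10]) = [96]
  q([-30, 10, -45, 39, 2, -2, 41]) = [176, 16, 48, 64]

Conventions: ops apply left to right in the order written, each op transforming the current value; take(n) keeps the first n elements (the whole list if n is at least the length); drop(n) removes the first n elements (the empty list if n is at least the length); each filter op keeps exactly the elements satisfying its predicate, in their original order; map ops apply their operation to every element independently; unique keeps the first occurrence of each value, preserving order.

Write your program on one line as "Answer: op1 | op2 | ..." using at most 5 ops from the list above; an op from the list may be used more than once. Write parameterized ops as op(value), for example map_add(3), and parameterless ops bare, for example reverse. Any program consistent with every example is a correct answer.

map_add(-5) | map_add(-1) | filter_even | map_add(-8) | map_mul(-4)

Check, running the answer program on each example:
  [-3, 40, 49, -28, 1, 44, -35, -1, -18] -> [-8, 35, 44, -33, -4, 39, -40, -6, -23] -> [-9, 34, 43, -34, -5, 38, -41, -7, -24] -> [34, -34, 38, -24] -> [26, -42, 30, -32] -> [-104, 168, -120, 128]
  [-26, -49, 45, 43] -> [-31, -54, 40, 38] -> [-32, -55, 39, 37] -> [-32] -> [-40] -> [160]
  [24, 16, 43, 11, 0, -1] -> [19, 11, 38, 6, -5, -6] -> [18, 10, 37, 5, -6, -7] -> [18, 10, -6] -> [10, 2, -14] -> [-40, -8, 56]
  [-48, 1, -23, 11, -15, -41, 9, -12] -> [-53, -4, -28, 6, -20, -46, 4, -17] -> [-54, -5, -29, 5, -21, -47, 3, -18] -> [-54, -18] -> [-62, -26] -> [248, 104]
  [13, 49, -10] -> [8, 44, -15] -> [7, 43, -16] -> [-16] -> [-24] -> [96]
  [-30, 10, -45, 39, 2, -2, 41] -> [-35, 5, -50, 34, -3, -7, 36] -> [-36, 4, -51, 33, -4, -8, 35] -> [-36, 4, -4, -8] -> [-44, -4, -12, -16] -> [176, 16, 48, 64]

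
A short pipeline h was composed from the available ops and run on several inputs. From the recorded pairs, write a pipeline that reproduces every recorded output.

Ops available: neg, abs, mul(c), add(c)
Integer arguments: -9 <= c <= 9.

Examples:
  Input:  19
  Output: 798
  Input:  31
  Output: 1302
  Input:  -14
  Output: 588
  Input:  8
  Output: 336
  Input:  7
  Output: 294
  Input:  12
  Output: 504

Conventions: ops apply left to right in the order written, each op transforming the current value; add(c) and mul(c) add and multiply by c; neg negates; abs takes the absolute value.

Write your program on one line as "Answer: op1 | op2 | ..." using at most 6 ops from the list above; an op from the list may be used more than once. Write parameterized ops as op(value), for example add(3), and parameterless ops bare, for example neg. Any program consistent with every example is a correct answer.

mul(-7) | mul(-1) | abs | mul(-6) | abs

Check, running the answer program on each example:
  19 -> -133 -> 133 -> 133 -> -798 -> 798
  31 -> -217 -> 217 -> 217 -> -1302 -> 1302
  -14 -> 98 -> -98 -> 98 -> -588 -> 588
  8 -> -56 -> 56 -> 56 -> -336 -> 336
  7 -> -49 -> 49 -> 49 -> -294 -> 294
  12 -> -84 -> 84 -> 84 -> -504 -> 504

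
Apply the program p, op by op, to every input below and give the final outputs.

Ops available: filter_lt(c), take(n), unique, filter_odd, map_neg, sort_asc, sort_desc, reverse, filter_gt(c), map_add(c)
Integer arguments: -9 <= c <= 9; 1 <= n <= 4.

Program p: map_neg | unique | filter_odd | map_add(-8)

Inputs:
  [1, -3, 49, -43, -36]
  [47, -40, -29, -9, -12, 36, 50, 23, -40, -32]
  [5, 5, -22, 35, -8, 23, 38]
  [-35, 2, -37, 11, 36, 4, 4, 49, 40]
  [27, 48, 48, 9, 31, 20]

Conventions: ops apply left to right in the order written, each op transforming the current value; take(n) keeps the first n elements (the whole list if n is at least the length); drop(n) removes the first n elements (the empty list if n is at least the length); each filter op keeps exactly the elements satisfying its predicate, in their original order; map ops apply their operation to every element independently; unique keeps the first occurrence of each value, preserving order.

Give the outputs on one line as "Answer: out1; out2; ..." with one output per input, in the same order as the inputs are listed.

[-9, -5, -57, 35]; [-55, 21, 1, -31]; [-13, -43, -31]; [27, 29, -19, -57]; [-35, -17, -39]

Execution, op by op:
  [1, -3, 49, -43, -36] -> [-1, 3, -49, 43, 36] -> [-1, 3, -49, 43, 36] -> [-1, 3, -49, 43] -> [-9, -5, -57, 35]
  [47, -40, -29, -9, -12, 36, 50, 23, -40, -32] -> [-47, 40, 29, 9, 12, -36, -50, -23, 40, 32] -> [-47, 40, 29, 9, 12, -36, -50, -23, 32] -> [-47, 29, 9, -23] -> [-55, 21, 1, -31]
  [5, 5, -22, 35, -8, 23, 38] -> [-5, -5, 22, -35, 8, -23, -38] -> [-5, 22, -35, 8, -23, -38] -> [-5, -35, -23] -> [-13, -43, -31]
  [-35, 2, -37, 11, 36, 4, 4, 49, 40] -> [35, -2, 37, -11, -36, -4, -4, -49, -40] -> [35, -2, 37, -11, -36, -4, -49, -40] -> [35, 37, -11, -49] -> [27, 29, -19, -57]
  [27, 48, 48, 9, 31, 20] -> [-27, -48, -48, -9, -31, -20] -> [-27, -48, -9, -31, -20] -> [-27, -9, -31] -> [-35, -17, -39]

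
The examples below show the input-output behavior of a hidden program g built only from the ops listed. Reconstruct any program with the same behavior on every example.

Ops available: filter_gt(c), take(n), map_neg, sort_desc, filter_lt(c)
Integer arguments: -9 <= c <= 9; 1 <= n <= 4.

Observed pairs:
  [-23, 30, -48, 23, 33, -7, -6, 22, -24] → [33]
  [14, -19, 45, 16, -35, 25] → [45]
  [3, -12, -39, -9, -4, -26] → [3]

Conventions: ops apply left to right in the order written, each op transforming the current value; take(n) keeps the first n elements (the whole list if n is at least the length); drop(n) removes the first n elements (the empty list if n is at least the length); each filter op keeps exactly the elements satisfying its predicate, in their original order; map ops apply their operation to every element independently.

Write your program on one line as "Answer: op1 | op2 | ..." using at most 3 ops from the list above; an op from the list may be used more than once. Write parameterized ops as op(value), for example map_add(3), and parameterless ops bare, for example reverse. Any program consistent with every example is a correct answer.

sort_desc | take(1)

Check, running the answer program on each example:
  [-23, 30, -48, 23, 33, -7, -6, 22, -24] -> [33, 30, 23, 22, -6, -7, -23, -24, -48] -> [33]
  [14, -19, 45, 16, -35, 25] -> [45, 25, 16, 14, -19, -35] -> [45]
  [3, -12, -39, -9, -4, -26] -> [3, -4, -9, -12, -26, -39] -> [3]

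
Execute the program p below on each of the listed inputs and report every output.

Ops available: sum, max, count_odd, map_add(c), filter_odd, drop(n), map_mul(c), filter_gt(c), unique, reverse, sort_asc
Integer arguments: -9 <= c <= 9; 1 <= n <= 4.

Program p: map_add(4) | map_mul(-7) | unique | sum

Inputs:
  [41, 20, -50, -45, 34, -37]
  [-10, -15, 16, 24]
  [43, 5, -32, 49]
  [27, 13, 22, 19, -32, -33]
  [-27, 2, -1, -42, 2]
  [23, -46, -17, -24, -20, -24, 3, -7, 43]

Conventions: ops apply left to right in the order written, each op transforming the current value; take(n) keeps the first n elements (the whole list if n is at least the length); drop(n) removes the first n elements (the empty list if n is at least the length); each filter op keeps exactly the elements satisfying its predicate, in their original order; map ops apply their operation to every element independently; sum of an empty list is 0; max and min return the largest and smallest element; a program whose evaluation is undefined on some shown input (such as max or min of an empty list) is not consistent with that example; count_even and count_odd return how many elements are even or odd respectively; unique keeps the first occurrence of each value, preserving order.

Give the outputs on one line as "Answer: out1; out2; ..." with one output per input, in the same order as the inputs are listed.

91; -217; -567; -280; 364; 91

Execution, op by op:
  [41, 20, -50, -45, 34, -37] -> [45, 24, -46, -41, 38, -33] -> [-315, -168, 322, 287, -266, 231] -> [-315, -168, 322, 287, -266, 231] -> 91
  [-10, -15, 16, 24] -> [-6, -11, 20, 28] -> [42, 77, -140, -196] -> [42, 77, -140, -196] -> -217
  [43, 5, -32, 49] -> [47, 9, -28, 53] -> [-329, -63, 196, -371] -> [-329, -63, 196, -371] -> -567
  [27, 13, 22, 19, -32, -33] -> [31, 17, 26, 23, -28, -29] -> [-217, -119, -182, -161, 196, 203] -> [-217, -119, -182, -161, 196, 203] -> -280
  [-27, 2, -1, -42, 2] -> [-23, 6, 3, -38, 6] -> [161, -42, -21, 266, -42] -> [161, -42, -21, 266] -> 364
  [23, -46, -17, -24, -20, -24, 3, -7, 43] -> [27, -42, -13, -20, -16, -20, 7, -3, 47] -> [-189, 294, 91, 140, 112, 140, -49, 21, -329] -> [-189, 294, 91, 140, 112, -49, 21, -329] -> 91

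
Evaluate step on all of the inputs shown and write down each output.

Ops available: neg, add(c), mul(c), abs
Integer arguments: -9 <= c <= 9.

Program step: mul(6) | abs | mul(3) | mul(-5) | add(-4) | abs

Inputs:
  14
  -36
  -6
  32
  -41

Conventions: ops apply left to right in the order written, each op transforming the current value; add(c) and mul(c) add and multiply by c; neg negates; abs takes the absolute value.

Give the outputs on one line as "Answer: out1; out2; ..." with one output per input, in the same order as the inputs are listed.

1264; 3244; 544; 2884; 3694

Execution, op by op:
  14 -> 84 -> 84 -> 252 -> -1260 -> -1264 -> 1264
  -36 -> -216 -> 216 -> 648 -> -3240 -> -3244 -> 3244
  -6 -> -36 -> 36 -> 108 -> -540 -> -544 -> 544
  32 -> 192 -> 192 -> 576 -> -2880 -> -2884 -> 2884
  -41 -> -246 -> 246 -> 738 -> -3690 -> -3694 -> 3694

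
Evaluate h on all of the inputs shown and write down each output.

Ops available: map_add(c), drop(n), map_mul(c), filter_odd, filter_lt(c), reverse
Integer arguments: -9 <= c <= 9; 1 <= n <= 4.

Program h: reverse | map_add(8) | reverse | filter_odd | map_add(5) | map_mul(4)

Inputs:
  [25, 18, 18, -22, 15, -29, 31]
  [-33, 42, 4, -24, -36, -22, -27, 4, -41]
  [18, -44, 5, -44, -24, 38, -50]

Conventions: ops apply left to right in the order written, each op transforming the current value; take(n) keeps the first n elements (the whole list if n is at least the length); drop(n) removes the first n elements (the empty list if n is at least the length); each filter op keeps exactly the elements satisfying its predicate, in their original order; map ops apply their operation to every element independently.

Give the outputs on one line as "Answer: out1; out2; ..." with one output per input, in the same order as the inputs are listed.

Execution, op by op:
  [25, 18, 18, -22, 15, -29, 31] -> [31, -29, 15, -22, 18, 18, 25] -> [39, -21, 23, -14, 26, 26, 33] -> [33, 26, 26, -14, 23, -21, 39] -> [33, 23, -21, 39] -> [38, 28, -16, 44] -> [152, 112, -64, 176]
  [-33, 42, 4, -24, -36, -22, -27, 4, -41] -> [-41, 4, -27, -22, -36, -24, 4, 42, -33] -> [-33, 12, -19, -14, -28, -16, 12, 50, -25] -> [-25, 50, 12, -16, -28, -14, -19, 12, -33] -> [-25, -19, -33] -> [-20, -14, -28] -> [-80, -56, -112]
  [18, -44, 5, -44, -24, 38, -50] -> [-50, 38, -24, -44, 5, -44, 18] -> [-42, 46, -16, -36, 13, -36, 26] -> [26, -36, 13, -36, -16, 46, -42] -> [13] -> [18] -> [72]

[152, 112, -64, 176]; [-80, -56, -112]; [72]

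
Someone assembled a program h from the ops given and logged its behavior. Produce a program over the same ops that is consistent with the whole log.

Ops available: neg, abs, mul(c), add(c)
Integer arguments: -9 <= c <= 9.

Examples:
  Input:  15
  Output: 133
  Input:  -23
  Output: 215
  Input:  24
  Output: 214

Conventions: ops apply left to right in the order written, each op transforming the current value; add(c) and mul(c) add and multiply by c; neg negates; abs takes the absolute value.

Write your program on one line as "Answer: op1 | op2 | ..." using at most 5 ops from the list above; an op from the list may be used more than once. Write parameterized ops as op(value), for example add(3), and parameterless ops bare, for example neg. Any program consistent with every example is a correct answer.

mul(-9) | add(5) | mul(-1) | abs | add(3)

Check, running the answer program on each example:
  15 -> -135 -> -130 -> 130 -> 130 -> 133
  -23 -> 207 -> 212 -> -212 -> 212 -> 215
  24 -> -216 -> -211 -> 211 -> 211 -> 214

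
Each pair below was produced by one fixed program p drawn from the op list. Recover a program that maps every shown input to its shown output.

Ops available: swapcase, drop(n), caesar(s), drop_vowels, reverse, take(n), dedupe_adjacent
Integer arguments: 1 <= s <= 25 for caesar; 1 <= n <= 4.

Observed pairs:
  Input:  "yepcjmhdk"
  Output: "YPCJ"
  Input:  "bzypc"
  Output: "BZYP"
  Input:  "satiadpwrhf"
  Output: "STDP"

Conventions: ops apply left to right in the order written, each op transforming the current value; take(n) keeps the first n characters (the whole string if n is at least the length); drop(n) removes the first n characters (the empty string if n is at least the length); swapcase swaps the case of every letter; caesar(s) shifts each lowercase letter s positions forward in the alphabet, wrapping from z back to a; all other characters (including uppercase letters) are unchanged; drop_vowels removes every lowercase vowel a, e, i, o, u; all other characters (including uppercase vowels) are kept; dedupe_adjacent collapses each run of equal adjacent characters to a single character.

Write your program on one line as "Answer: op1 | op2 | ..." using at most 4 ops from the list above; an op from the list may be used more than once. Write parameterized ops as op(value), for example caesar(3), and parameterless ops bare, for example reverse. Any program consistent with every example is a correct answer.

drop_vowels | swapcase | take(4)

Check, running the answer program on each example:
  "yepcjmhdk" -> "ypcjmhdk" -> "YPCJMHDK" -> "YPCJ"
  "bzypc" -> "bzypc" -> "BZYPC" -> "BZYP"
  "satiadpwrhf" -> "stdpwrhf" -> "STDPWRHF" -> "STDP"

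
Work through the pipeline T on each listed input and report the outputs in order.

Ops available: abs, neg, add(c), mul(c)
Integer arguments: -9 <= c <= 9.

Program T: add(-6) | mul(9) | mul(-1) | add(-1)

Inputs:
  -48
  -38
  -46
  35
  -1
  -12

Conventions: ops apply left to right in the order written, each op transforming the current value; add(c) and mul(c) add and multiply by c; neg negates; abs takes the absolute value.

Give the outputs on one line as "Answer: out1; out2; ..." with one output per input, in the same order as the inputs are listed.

Execution, op by op:
  -48 -> -54 -> -486 -> 486 -> 485
  -38 -> -44 -> -396 -> 396 -> 395
  -46 -> -52 -> -468 -> 468 -> 467
  35 -> 29 -> 261 -> -261 -> -262
  -1 -> -7 -> -63 -> 63 -> 62
  -12 -> -18 -> -162 -> 162 -> 161

485; 395; 467; -262; 62; 161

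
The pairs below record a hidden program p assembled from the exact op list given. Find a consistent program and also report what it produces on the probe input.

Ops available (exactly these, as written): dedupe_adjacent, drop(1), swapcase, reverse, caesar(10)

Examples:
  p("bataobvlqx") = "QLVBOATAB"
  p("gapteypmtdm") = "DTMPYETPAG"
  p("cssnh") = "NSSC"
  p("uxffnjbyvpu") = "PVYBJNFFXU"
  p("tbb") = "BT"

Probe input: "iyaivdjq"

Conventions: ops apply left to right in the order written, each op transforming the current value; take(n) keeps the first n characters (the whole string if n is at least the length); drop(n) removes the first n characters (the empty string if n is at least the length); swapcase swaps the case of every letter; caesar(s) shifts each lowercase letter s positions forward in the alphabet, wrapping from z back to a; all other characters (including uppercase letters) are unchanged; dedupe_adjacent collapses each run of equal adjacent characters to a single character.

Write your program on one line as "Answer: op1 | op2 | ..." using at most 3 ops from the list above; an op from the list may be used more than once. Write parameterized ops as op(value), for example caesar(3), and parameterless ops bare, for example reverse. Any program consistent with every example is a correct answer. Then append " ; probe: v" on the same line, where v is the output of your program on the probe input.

reverse | swapcase | drop(1) ; probe: "JDVIAYI"

Check, running the answer program on each example:
  "bataobvlqx" -> "xqlvboatab" -> "XQLVBOATAB" -> "QLVBOATAB"
  "gapteypmtdm" -> "mdtmpyetpag" -> "MDTMPYETPAG" -> "DTMPYETPAG"
  "cssnh" -> "hnssc" -> "HNSSC" -> "NSSC"
  "uxffnjbyvpu" -> "upvybjnffxu" -> "UPVYBJNFFXU" -> "PVYBJNFFXU"
  "tbb" -> "bbt" -> "BBT" -> "BT"
  probe: "iyaivdjq" -> "qjdviayi" -> "QJDVIAYI" -> "JDVIAYI"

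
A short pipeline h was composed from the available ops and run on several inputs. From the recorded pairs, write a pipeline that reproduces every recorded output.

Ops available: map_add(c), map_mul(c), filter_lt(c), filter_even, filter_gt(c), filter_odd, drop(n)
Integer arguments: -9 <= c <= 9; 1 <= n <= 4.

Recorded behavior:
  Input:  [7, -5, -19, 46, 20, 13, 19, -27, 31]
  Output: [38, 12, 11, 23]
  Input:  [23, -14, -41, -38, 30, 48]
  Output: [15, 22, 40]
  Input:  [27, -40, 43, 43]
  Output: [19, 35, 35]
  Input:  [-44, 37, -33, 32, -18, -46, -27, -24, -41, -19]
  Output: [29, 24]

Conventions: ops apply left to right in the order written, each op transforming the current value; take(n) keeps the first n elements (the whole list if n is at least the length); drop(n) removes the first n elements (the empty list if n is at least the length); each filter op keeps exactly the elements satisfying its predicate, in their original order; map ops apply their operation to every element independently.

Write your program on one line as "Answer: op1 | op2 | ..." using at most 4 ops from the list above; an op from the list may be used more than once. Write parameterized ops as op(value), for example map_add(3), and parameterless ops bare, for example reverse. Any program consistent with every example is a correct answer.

filter_gt(-2) | map_add(-8) | filter_gt(8)

Check, running the answer program on each example:
  [7, -5, -19, 46, 20, 13, 19, -27, 31] -> [7, 46, 20, 13, 19, 31] -> [-1, 38, 12, 5, 11, 23] -> [38, 12, 11, 23]
  [23, -14, -41, -38, 30, 48] -> [23, 30, 48] -> [15, 22, 40] -> [15, 22, 40]
  [27, -40, 43, 43] -> [27, 43, 43] -> [19, 35, 35] -> [19, 35, 35]
  [-44, 37, -33, 32, -18, -46, -27, -24, -41, -19] -> [37, 32] -> [29, 24] -> [29, 24]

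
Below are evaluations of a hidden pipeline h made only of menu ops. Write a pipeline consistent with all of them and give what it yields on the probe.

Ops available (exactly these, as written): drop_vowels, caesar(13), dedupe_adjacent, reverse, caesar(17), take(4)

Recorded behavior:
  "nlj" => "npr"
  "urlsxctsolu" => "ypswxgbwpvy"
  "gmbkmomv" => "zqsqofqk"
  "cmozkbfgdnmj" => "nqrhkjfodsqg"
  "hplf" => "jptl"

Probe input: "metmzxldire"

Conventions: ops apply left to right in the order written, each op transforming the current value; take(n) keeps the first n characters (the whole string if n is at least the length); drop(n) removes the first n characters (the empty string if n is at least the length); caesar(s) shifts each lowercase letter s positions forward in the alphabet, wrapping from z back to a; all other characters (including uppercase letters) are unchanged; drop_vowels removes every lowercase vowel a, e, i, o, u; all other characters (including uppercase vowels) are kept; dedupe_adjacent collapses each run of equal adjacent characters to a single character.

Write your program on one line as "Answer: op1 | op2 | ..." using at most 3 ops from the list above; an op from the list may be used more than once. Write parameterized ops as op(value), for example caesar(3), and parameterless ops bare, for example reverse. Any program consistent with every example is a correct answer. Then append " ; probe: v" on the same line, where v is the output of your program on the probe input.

caesar(13) | caesar(17) | reverse ; probe: "ivmhpbdqxiq"

Check, running the answer program on each example:
  "nlj" -> "ayw" -> "rpn" -> "npr"
  "urlsxctsolu" -> "heyfkpgfbyh" -> "yvpwbgxwspy" -> "ypswxgbwpvy"
  "gmbkmomv" -> "tzoxzbzi" -> "kqfoqsqz" -> "zqsqofqk"
  "cmozkbfgdnmj" -> "pzbmxostqazw" -> "gqsdofjkhrqn" -> "nqrhkjfodsqg"
  "hplf" -> "ucys" -> "ltpj" -> "jptl"
  probe: "metmzxldire" -> "zrgzmkyqver" -> "qixqdbphmvi" -> "ivmhpbdqxiq"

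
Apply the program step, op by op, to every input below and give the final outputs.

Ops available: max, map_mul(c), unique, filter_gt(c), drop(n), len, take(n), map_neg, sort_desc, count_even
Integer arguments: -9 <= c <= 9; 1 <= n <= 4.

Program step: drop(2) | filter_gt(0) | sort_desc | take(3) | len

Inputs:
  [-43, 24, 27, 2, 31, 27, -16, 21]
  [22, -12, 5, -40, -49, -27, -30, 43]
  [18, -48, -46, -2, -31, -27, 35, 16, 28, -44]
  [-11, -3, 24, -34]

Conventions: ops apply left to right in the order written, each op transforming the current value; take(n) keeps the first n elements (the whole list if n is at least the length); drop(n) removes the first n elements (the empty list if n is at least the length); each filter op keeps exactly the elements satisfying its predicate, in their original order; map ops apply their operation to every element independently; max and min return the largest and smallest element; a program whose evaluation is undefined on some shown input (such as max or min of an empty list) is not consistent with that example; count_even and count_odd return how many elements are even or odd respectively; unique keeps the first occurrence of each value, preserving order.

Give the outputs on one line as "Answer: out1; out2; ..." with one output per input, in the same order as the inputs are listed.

Execution, op by op:
  [-43, 24, 27, 2, 31, 27, -16, 21] -> [27, 2, 31, 27, -16, 21] -> [27, 2, 31, 27, 21] -> [31, 27, 27, 21, 2] -> [31, 27, 27] -> 3
  [22, -12, 5, -40, -49, -27, -30, 43] -> [5, -40, -49, -27, -30, 43] -> [5, 43] -> [43, 5] -> [43, 5] -> 2
  [18, -48, -46, -2, -31, -27, 35, 16, 28, -44] -> [-46, -2, -31, -27, 35, 16, 28, -44] -> [35, 16, 28] -> [35, 28, 16] -> [35, 28, 16] -> 3
  [-11, -3, 24, -34] -> [24, -34] -> [24] -> [24] -> [24] -> 1

3; 2; 3; 1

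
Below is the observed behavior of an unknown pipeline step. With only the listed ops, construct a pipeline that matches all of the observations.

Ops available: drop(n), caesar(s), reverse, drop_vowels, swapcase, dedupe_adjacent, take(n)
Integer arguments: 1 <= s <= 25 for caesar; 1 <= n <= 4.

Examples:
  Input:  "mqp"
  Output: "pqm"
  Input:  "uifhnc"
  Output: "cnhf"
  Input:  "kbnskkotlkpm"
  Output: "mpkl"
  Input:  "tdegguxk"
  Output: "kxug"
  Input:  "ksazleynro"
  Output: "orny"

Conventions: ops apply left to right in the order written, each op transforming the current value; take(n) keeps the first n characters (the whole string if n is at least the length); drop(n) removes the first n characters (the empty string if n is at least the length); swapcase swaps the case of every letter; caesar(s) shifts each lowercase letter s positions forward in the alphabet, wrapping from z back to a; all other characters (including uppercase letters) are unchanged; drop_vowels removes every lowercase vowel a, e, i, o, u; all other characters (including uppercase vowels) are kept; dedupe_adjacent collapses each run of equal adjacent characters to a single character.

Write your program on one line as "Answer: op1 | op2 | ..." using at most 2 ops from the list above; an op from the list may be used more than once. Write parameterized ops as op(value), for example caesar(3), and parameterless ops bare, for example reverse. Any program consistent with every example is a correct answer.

reverse | take(4)

Check, running the answer program on each example:
  "mqp" -> "pqm" -> "pqm"
  "uifhnc" -> "cnhfiu" -> "cnhf"
  "kbnskkotlkpm" -> "mpkltokksnbk" -> "mpkl"
  "tdegguxk" -> "kxuggedt" -> "kxug"
  "ksazleynro" -> "ornyelzask" -> "orny"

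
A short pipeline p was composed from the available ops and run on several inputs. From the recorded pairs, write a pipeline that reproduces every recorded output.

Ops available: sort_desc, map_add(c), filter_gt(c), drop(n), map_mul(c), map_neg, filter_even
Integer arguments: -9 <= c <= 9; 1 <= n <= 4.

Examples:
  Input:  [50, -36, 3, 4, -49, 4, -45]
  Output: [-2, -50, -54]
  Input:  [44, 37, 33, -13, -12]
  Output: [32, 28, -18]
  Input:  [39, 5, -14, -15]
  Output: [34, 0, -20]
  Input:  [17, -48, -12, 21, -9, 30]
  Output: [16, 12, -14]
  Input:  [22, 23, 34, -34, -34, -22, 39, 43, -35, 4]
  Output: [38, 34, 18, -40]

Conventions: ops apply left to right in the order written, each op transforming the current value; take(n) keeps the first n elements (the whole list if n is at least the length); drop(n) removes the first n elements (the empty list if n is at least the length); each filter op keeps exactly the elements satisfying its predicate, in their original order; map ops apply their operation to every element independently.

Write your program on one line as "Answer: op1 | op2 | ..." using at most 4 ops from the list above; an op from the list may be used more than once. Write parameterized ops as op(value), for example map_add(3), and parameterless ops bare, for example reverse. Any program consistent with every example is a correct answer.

map_add(-5) | filter_even | sort_desc

Check, running the answer program on each example:
  [50, -36, 3, 4, -49, 4, -45] -> [45, -41, -2, -1, -54, -1, -50] -> [-2, -54, -50] -> [-2, -50, -54]
  [44, 37, 33, -13, -12] -> [39, 32, 28, -18, -17] -> [32, 28, -18] -> [32, 28, -18]
  [39, 5, -14, -15] -> [34, 0, -19, -20] -> [34, 0, -20] -> [34, 0, -20]
  [17, -48, -12, 21, -9, 30] -> [12, -53, -17, 16, -14, 25] -> [12, 16, -14] -> [16, 12, -14]
  [22, 23, 34, -34, -34, -22, 39, 43, -35, 4] -> [17, 18, 29, -39, -39, -27, 34, 38, -40, -1] -> [18, 34, 38, -40] -> [38, 34, 18, -40]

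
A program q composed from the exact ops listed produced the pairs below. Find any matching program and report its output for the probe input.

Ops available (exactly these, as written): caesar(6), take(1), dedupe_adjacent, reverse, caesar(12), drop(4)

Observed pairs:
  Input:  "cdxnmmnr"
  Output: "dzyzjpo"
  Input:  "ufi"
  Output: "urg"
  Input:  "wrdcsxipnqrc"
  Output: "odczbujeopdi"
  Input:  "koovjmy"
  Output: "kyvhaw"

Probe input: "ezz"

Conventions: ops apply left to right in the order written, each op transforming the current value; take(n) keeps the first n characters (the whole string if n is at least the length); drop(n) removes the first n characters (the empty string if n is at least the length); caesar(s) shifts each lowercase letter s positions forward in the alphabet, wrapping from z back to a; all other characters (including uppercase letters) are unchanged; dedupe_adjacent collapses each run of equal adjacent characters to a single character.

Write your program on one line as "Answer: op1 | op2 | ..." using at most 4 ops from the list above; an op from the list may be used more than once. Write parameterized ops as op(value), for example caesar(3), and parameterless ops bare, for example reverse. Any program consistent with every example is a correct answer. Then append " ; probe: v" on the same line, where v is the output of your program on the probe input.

caesar(12) | dedupe_adjacent | reverse ; probe: "lq"

Check, running the answer program on each example:
  "cdxnmmnr" -> "opjzyyzd" -> "opjzyzd" -> "dzyzjpo"
  "ufi" -> "gru" -> "gru" -> "urg"
  "wrdcsxipnqrc" -> "idpoejubzcdo" -> "idpoejubzcdo" -> "odczbujeopdi"
  "koovjmy" -> "waahvyk" -> "wahvyk" -> "kyvhaw"
  probe: "ezz" -> "qll" -> "ql" -> "lq"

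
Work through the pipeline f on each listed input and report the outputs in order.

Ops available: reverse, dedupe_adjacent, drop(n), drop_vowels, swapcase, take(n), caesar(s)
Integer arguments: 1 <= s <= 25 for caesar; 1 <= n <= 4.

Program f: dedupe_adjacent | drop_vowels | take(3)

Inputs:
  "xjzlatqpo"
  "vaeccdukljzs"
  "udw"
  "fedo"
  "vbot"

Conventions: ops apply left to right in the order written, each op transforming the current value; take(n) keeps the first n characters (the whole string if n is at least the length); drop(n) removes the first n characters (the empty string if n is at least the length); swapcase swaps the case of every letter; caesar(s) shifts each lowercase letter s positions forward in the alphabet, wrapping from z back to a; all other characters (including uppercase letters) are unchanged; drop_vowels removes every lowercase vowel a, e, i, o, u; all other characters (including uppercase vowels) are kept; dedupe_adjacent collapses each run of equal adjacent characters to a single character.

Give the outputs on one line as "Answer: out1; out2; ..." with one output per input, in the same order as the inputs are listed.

Execution, op by op:
  "xjzlatqpo" -> "xjzlatqpo" -> "xjzltqp" -> "xjz"
  "vaeccdukljzs" -> "vaecdukljzs" -> "vcdkljzs" -> "vcd"
  "udw" -> "udw" -> "dw" -> "dw"
  "fedo" -> "fedo" -> "fd" -> "fd"
  "vbot" -> "vbot" -> "vbt" -> "vbt"

"xjz"; "vcd"; "dw"; "fd"; "vbt"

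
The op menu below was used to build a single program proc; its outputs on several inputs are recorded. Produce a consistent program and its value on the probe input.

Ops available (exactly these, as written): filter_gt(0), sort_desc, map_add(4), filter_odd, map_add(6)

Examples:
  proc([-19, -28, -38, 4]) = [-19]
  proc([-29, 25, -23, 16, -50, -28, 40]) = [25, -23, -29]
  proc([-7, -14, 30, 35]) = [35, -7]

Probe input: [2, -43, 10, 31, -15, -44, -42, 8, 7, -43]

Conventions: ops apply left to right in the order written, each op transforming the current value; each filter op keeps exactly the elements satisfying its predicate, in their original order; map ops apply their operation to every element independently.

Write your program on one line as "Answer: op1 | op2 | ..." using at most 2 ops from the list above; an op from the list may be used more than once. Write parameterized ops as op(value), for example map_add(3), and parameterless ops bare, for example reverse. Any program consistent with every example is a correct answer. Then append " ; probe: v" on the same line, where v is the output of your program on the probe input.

filter_odd | sort_desc ; probe: [31, 7, -15, -43, -43]

Check, running the answer program on each example:
  [-19, -28, -38, 4] -> [-19] -> [-19]
  [-29, 25, -23, 16, -50, -28, 40] -> [-29, 25, -23] -> [25, -23, -29]
  [-7, -14, 30, 35] -> [-7, 35] -> [35, -7]
  probe: [2, -43, 10, 31, -15, -44, -42, 8, 7, -43] -> [-43, 31, -15, 7, -43] -> [31, 7, -15, -43, -43]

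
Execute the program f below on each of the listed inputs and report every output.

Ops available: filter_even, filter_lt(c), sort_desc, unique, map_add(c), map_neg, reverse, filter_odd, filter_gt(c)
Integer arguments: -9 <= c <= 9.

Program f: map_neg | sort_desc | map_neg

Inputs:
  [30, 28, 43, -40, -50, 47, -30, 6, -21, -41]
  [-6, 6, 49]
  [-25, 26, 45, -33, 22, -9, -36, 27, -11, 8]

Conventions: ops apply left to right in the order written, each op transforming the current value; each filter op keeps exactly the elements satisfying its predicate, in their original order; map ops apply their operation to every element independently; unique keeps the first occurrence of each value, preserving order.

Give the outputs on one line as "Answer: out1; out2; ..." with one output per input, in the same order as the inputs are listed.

[-50, -41, -40, -30, -21, 6, 28, 30, 43, 47]; [-6, 6, 49]; [-36, -33, -25, -11, -9, 8, 22, 26, 27, 45]

Execution, op by op:
  [30, 28, 43, -40, -50, 47, -30, 6, -21, -41] -> [-30, -28, -43, 40, 50, -47, 30, -6, 21, 41] -> [50, 41, 40, 30, 21, -6, -28, -30, -43, -47] -> [-50, -41, -40, -30, -21, 6, 28, 30, 43, 47]
  [-6, 6, 49] -> [6, -6, -49] -> [6, -6, -49] -> [-6, 6, 49]
  [-25, 26, 45, -33, 22, -9, -36, 27, -11, 8] -> [25, -26, -45, 33, -22, 9, 36, -27, 11, -8] -> [36, 33, 25, 11, 9, -8, -22, -26, -27, -45] -> [-36, -33, -25, -11, -9, 8, 22, 26, 27, 45]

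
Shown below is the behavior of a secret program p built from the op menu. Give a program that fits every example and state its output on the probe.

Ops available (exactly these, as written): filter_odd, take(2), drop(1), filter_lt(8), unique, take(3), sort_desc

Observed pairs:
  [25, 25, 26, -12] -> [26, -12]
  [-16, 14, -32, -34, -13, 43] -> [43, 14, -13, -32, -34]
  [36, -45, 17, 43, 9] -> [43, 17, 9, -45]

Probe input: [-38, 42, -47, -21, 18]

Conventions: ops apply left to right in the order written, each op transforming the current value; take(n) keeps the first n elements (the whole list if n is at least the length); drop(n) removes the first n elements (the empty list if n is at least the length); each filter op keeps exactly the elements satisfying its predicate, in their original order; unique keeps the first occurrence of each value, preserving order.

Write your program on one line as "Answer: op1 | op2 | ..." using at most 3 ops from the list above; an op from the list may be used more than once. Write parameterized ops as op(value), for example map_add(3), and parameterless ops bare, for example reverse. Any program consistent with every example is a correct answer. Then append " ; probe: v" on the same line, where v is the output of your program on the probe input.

unique | drop(1) | sort_desc ; probe: [42, 18, -21, -47]

Check, running the answer program on each example:
  [25, 25, 26, -12] -> [25, 26, -12] -> [26, -12] -> [26, -12]
  [-16, 14, -32, -34, -13, 43] -> [-16, 14, -32, -34, -13, 43] -> [14, -32, -34, -13, 43] -> [43, 14, -13, -32, -34]
  [36, -45, 17, 43, 9] -> [36, -45, 17, 43, 9] -> [-45, 17, 43, 9] -> [43, 17, 9, -45]
  probe: [-38, 42, -47, -21, 18] -> [-38, 42, -47, -21, 18] -> [42, -47, -21, 18] -> [42, 18, -21, -47]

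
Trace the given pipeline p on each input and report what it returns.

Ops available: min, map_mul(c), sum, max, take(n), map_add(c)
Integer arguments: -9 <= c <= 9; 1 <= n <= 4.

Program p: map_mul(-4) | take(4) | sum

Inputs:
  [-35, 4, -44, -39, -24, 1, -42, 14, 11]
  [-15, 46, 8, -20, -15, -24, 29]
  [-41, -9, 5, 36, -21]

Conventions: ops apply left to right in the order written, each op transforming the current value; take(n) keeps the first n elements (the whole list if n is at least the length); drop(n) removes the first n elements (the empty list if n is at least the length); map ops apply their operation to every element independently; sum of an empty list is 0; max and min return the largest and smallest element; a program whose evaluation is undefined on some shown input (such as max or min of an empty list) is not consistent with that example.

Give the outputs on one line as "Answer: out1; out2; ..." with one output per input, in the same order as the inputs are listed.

Execution, op by op:
  [-35, 4, -44, -39, -24, 1, -42, 14, 11] -> [140, -16, 176, 156, 96, -4, 168, -56, -44] -> [140, -16, 176, 156] -> 456
  [-15, 46, 8, -20, -15, -24, 29] -> [60, -184, -32, 80, 60, 96, -116] -> [60, -184, -32, 80] -> -76
  [-41, -9, 5, 36, -21] -> [164, 36, -20, -144, 84] -> [164, 36, -20, -144] -> 36

456; -76; 36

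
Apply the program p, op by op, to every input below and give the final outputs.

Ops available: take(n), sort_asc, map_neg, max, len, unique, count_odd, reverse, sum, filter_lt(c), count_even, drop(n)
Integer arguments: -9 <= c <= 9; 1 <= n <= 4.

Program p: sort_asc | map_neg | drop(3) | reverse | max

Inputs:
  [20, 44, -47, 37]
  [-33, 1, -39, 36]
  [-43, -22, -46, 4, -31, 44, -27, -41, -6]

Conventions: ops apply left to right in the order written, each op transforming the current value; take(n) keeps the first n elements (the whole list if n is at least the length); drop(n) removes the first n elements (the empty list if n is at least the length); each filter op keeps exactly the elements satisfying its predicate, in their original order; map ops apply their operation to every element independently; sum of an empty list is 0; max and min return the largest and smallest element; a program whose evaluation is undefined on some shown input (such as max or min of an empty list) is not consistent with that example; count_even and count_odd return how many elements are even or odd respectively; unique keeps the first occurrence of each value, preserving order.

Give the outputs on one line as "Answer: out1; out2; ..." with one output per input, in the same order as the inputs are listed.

Execution, op by op:
  [20, 44, -47, 37] -> [-47, 20, 37, 44] -> [47, -20, -37, -44] -> [-44] -> [-44] -> -44
  [-33, 1, -39, 36] -> [-39, -33, 1, 36] -> [39, 33, -1, -36] -> [-36] -> [-36] -> -36
  [-43, -22, -46, 4, -31, 44, -27, -41, -6] -> [-46, -43, -41, -31, -27, -22, -6, 4, 44] -> [46, 43, 41, 31, 27, 22, 6, -4, -44] -> [31, 27, 22, 6, -4, -44] -> [-44, -4, 6, 22, 27, 31] -> 31

-44; -36; 31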